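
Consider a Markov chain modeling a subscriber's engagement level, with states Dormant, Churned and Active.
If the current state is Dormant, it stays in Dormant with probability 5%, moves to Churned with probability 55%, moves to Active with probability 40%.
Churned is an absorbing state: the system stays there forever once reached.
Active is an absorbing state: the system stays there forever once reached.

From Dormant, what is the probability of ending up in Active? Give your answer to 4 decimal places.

Let h(s) be the probability of absorption at Active starting from transient state s. Then h(Active) = 1 and h(Churned) = 0. By first-step analysis:
h(Dormant) = 0.05·h(Dormant) + 0.55·0 + 0.4·1
Solving: h(Dormant) = 0.4211.
Starting from Dormant, the probability is 0.4211.

0.4211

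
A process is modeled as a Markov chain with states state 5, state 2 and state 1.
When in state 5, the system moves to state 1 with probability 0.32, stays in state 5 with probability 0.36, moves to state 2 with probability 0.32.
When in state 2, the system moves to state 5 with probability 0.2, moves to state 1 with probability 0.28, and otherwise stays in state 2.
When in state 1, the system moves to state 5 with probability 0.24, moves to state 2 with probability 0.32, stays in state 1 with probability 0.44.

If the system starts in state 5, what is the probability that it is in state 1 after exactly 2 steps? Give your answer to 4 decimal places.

0.3456

Sum over the intermediate state after 1 step:
P = P(state 5→state 5)·P(state 5→state 1) + P(state 5→state 2)·P(state 2→state 1) + P(state 5→state 1)·P(state 1→state 1)
  = 0.36×0.32 + 0.32×0.28 + 0.32×0.44
  = 0.1152 + 0.0896 + 0.1408 = 0.3456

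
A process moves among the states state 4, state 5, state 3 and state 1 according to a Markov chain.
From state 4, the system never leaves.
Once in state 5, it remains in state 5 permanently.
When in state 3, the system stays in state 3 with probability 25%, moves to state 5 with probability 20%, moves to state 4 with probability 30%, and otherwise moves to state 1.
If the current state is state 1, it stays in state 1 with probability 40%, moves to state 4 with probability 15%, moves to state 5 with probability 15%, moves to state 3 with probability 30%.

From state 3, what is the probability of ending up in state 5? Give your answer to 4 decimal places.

0.4200

Let h(s) be the probability of absorption at state 5 starting from transient state s. Then h(state 5) = 1 and h(state 4) = 0. By first-step analysis:
h(state 3) = 0.3·0 + 0.2·1 + 0.25·h(state 3) + 0.25·h(state 1)
h(state 1) = 0.15·0 + 0.15·1 + 0.3·h(state 3) + 0.4·h(state 1)
Solving: h(state 3) = 0.4200, h(state 1) = 0.4600.
Starting from state 3, the probability is 0.4200.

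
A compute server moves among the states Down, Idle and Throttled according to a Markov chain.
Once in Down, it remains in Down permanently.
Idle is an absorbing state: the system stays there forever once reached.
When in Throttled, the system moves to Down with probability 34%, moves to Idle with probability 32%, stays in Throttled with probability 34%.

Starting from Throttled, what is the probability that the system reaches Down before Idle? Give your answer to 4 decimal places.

0.5152

Let h(s) be the probability of absorption at Down starting from transient state s. Then h(Down) = 1 and h(Idle) = 0. By first-step analysis:
h(Throttled) = 0.34·1 + 0.32·0 + 0.34·h(Throttled)
Solving: h(Throttled) = 0.5152.
Starting from Throttled, the probability is 0.5152.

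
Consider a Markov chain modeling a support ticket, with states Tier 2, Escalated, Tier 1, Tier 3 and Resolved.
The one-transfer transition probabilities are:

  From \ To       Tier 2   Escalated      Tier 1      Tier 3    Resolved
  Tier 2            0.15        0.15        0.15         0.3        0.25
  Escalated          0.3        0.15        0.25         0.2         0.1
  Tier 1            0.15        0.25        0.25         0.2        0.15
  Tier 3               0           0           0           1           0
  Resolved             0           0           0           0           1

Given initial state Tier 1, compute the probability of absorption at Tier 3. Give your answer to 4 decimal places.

0.5805

Let h(s) be the probability of absorption at Tier 3 starting from transient state s. Then h(Tier 3) = 1 and h(Resolved) = 0. By first-step analysis:
h(Tier 2) = 0.15·h(Tier 2) + 0.15·h(Escalated) + 0.15·h(Tier 1) + 0.3·1 + 0.25·0
h(Escalated) = 0.3·h(Tier 2) + 0.15·h(Escalated) + 0.25·h(Tier 1) + 0.2·1 + 0.1·0
h(Tier 1) = 0.15·h(Tier 2) + 0.25·h(Escalated) + 0.25·h(Tier 1) + 0.2·1 + 0.15·0
Solving: h(Tier 2) = 0.5621, h(Escalated) = 0.6044, h(Tier 1) = 0.5805.
Starting from Tier 1, the probability is 0.5805.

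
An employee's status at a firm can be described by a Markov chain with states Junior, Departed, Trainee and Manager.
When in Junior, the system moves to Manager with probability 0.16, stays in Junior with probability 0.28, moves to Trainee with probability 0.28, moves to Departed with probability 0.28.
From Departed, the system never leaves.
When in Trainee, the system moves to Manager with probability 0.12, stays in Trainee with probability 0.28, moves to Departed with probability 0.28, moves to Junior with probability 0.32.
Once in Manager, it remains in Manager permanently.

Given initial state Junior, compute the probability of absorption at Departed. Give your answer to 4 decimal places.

0.6530

Let h(s) be the probability of absorption at Departed starting from transient state s. Then h(Departed) = 1 and h(Manager) = 0. By first-step analysis:
h(Junior) = 0.28·h(Junior) + 0.28·1 + 0.28·h(Trainee) + 0.16·0
h(Trainee) = 0.32·h(Junior) + 0.28·1 + 0.28·h(Trainee) + 0.12·0
Solving: h(Junior) = 0.6530, h(Trainee) = 0.6791.
Starting from Junior, the probability is 0.6530.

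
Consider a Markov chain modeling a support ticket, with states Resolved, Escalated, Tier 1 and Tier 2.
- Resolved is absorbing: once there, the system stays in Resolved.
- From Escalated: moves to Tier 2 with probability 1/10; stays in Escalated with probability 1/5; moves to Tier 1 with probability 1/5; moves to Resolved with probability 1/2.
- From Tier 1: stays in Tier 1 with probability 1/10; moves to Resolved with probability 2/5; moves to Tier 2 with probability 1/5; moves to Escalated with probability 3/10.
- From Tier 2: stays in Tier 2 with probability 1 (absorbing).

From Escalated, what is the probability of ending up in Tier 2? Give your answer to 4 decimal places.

Let h(s) be the probability of absorption at Tier 2 starting from transient state s. Then h(Tier 2) = 1 and h(Resolved) = 0. By first-step analysis:
h(Escalated) = 0.5·0 + 0.2·h(Escalated) + 0.2·h(Tier 1) + 0.1·1
h(Tier 1) = 0.4·0 + 0.3·h(Escalated) + 0.1·h(Tier 1) + 0.2·1
Solving: h(Escalated) = 0.1970, h(Tier 1) = 0.2879.
Starting from Escalated, the probability is 0.1970.

0.1970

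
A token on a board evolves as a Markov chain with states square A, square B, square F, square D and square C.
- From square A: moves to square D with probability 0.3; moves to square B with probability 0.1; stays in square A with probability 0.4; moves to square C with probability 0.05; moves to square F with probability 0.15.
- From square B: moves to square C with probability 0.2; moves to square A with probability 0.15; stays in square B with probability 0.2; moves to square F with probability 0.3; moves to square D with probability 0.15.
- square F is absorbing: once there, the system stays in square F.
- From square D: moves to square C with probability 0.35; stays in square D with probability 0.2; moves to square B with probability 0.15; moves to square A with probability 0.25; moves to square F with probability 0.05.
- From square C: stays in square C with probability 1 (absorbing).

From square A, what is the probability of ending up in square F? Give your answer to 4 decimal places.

0.4961

Let h(s) be the probability of absorption at square F starting from transient state s. Then h(square F) = 1 and h(square C) = 0. By first-step analysis:
h(square A) = 0.4·h(square A) + 0.1·h(square B) + 0.15·1 + 0.3·h(square D) + 0.05·0
h(square B) = 0.15·h(square A) + 0.2·h(square B) + 0.3·1 + 0.15·h(square D) + 0.2·0
h(square D) = 0.25·h(square A) + 0.15·h(square B) + 0.05·1 + 0.2·h(square D) + 0.35·0
Solving: h(square A) = 0.4961, h(square B) = 0.5273, h(square D) = 0.3164.
Starting from square A, the probability is 0.4961.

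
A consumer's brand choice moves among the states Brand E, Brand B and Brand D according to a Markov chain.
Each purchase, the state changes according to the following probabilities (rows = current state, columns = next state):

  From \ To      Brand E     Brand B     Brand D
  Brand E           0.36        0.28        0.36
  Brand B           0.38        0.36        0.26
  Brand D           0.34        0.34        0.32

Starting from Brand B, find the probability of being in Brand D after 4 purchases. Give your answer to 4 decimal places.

Propagate the distribution vector 4 purchases from Brand B.
After 0 purchases: (0.0000, 1.0000, 0.0000)
After 1 purchase: (0.3800, 0.3600, 0.2600)
After 2 purchases: (0.3620, 0.3244, 0.3136)
After 3 purchases: (0.3602, 0.3248, 0.3150)
After 4 purchases: (0.3602, 0.3249, 0.3149)
P(in Brand D after 4 purchases) = 0.3149

0.3149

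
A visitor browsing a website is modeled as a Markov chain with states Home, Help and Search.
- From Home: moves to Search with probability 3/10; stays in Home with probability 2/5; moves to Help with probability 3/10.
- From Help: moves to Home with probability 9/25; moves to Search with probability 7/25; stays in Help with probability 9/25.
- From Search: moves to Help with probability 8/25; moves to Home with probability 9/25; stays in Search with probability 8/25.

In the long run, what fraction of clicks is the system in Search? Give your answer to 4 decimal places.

Let the stationary distribution be π with π = πP and π_1 + π_2 + π_3 = 1.
π_1 = 0.4·π_1 + 0.36·π_2 + 0.36·π_3
π_2 = 0.3·π_1 + 0.36·π_2 + 0.32·π_3
Solving with the normalization constraint gives π = (0.3750, 0.3255, 0.2995).
So the stationary probability of Search is 0.2995.

0.2995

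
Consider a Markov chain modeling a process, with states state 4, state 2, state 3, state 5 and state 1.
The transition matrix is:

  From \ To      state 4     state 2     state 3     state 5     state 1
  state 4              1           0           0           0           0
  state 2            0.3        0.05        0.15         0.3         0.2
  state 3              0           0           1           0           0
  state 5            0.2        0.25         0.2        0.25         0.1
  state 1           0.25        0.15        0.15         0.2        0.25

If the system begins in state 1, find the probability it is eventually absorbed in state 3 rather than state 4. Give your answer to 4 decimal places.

Let h(s) be the probability of absorption at state 3 starting from transient state s. Then h(state 3) = 1 and h(state 4) = 0. By first-step analysis:
h(state 2) = 0.3·0 + 0.05·h(state 2) + 0.15·1 + 0.3·h(state 5) + 0.2·h(state 1)
h(state 5) = 0.2·0 + 0.25·h(state 2) + 0.2·1 + 0.25·h(state 5) + 0.1·h(state 1)
h(state 1) = 0.25·0 + 0.15·h(state 2) + 0.15·1 + 0.2·h(state 5) + 0.25·h(state 1)
Solving: h(state 2) = 0.3823, h(state 5) = 0.4468, h(state 1) = 0.3956.
Starting from state 1, the probability is 0.3956.

0.3956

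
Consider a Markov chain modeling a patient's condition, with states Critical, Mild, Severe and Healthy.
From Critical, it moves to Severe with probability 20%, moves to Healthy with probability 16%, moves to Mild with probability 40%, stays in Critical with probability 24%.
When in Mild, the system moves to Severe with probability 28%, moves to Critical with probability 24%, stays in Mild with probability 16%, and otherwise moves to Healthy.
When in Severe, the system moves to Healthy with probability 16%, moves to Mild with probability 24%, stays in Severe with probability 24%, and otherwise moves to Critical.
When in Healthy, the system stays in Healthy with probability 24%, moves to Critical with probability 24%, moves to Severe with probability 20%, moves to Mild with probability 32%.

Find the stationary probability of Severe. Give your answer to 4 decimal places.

0.2315

Let the stationary distribution be π with π = πP and π_1 + π_2 + π_3 + π_4 = 1.
π_1 = 0.24·π_1 + 0.24·π_2 + 0.36·π_3 + 0.24·π_4
π_2 = 0.4·π_1 + 0.16·π_2 + 0.24·π_3 + 0.32·π_4
π_3 = 0.2·π_1 + 0.28·π_2 + 0.24·π_3 + 0.2·π_4
Solving with the normalization constraint gives π = (0.2678, 0.2784, 0.2315, 0.2223).
So the stationary probability of Severe is 0.2315.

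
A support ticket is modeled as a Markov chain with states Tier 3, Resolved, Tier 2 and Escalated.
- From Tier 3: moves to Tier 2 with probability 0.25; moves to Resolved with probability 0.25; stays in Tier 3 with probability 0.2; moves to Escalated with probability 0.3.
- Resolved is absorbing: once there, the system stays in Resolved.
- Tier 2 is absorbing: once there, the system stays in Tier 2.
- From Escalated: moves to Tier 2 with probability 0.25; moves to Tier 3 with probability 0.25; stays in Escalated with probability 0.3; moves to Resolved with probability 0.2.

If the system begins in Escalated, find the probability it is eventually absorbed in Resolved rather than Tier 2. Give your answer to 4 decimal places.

Let h(s) be the probability of absorption at Resolved starting from transient state s. Then h(Resolved) = 1 and h(Tier 2) = 0. By first-step analysis:
h(Tier 3) = 0.2·h(Tier 3) + 0.25·1 + 0.25·0 + 0.3·h(Escalated)
h(Escalated) = 0.25·h(Tier 3) + 0.2·1 + 0.25·0 + 0.3·h(Escalated)
Solving: h(Tier 3) = 0.4845, h(Escalated) = 0.4588.
Starting from Escalated, the probability is 0.4588.

0.4588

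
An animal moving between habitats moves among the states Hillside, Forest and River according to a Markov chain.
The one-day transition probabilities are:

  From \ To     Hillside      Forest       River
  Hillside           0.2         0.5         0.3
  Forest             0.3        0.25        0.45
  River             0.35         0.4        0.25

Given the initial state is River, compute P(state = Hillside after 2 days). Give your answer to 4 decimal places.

Sum over the intermediate state after 1 day:
P = P(River→Hillside)·P(Hillside→Hillside) + P(River→Forest)·P(Forest→Hillside) + P(River→River)·P(River→Hillside)
  = 0.35×0.2 + 0.4×0.3 + 0.25×0.35
  = 0.0700 + 0.1200 + 0.0875 = 0.2775

0.2775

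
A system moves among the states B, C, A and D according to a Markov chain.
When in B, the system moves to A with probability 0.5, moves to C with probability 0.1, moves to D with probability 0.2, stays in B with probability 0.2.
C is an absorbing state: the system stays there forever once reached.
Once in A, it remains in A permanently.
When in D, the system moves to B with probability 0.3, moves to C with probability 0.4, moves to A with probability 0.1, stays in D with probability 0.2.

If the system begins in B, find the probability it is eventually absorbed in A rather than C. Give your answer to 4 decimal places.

Let h(s) be the probability of absorption at A starting from transient state s. Then h(A) = 1 and h(C) = 0. By first-step analysis:
h(B) = 0.2·h(B) + 0.1·0 + 0.5·1 + 0.2·h(D)
h(D) = 0.3·h(B) + 0.4·0 + 0.1·1 + 0.2·h(D)
Solving: h(B) = 0.7241, h(D) = 0.3966.
Starting from B, the probability is 0.7241.

0.7241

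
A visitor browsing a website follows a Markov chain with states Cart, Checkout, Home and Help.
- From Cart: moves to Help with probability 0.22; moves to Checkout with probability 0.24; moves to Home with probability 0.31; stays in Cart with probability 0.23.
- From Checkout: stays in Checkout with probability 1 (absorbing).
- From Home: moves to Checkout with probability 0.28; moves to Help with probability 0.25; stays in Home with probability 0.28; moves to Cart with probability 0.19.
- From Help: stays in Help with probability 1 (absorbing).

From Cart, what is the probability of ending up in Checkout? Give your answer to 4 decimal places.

Let h(s) be the probability of absorption at Checkout starting from transient state s. Then h(Checkout) = 1 and h(Help) = 0. By first-step analysis:
h(Cart) = 0.23·h(Cart) + 0.24·1 + 0.31·h(Home) + 0.22·0
h(Home) = 0.19·h(Cart) + 0.28·1 + 0.28·h(Home) + 0.25·0
Solving: h(Cart) = 0.5239, h(Home) = 0.5271.
Starting from Cart, the probability is 0.5239.

0.5239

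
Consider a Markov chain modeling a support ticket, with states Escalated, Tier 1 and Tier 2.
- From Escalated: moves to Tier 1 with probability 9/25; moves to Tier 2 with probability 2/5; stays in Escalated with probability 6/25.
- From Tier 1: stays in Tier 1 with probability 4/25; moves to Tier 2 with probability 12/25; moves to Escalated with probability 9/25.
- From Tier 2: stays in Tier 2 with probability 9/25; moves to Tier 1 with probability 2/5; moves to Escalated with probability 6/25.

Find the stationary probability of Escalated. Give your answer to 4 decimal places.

Let the stationary distribution be π with π = πP and π_1 + π_2 + π_3 = 1.
π_1 = 0.24·π_1 + 0.36·π_2 + 0.24·π_3
π_2 = 0.36·π_1 + 0.16·π_2 + 0.4·π_3
Solving with the normalization constraint gives π = (0.2776, 0.3136, 0.4087).
So the stationary probability of Escalated is 0.2776.

0.2776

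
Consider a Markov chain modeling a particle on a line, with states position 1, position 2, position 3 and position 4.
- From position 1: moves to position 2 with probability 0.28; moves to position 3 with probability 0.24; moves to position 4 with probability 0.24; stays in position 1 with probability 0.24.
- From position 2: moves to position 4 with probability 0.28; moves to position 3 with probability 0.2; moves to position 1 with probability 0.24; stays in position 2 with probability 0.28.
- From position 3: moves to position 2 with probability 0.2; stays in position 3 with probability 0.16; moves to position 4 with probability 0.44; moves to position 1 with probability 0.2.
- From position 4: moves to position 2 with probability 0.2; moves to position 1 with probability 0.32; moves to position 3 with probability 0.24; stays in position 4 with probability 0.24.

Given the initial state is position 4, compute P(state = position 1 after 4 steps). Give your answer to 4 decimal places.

Propagate the distribution vector 4 steps from position 4.
After 0 steps: (0.0000, 0.0000, 0.0000, 1.0000)
After 1 step: (0.3200, 0.2000, 0.2400, 0.2400)
After 2 steps: (0.2496, 0.2416, 0.2128, 0.2960)
After 3 steps: (0.2552, 0.2393, 0.2133, 0.2922)
After 4 steps: (0.2548, 0.2396, 0.2134, 0.2922)
P(in position 1 after 4 steps) = 0.2548

0.2548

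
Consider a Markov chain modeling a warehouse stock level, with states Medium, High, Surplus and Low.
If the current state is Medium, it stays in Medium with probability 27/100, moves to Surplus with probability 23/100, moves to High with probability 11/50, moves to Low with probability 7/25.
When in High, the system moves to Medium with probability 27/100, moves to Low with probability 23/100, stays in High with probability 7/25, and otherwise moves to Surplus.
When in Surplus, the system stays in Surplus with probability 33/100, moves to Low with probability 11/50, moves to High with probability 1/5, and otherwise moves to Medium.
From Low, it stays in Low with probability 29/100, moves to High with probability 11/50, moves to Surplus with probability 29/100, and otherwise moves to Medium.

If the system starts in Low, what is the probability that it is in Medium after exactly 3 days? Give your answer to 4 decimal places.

Propagate the distribution vector 3 days from Low.
After 0 days: (0.0000, 0.0000, 0.0000, 1.0000)
After 1 day: (0.2000, 0.2200, 0.2900, 0.2900)
After 2 days: (0.2439, 0.2274, 0.2742, 0.2545)
After 3 days: (0.2467, 0.2282, 0.2704, 0.2547)
P(in Medium after 3 days) = 0.2467

0.2467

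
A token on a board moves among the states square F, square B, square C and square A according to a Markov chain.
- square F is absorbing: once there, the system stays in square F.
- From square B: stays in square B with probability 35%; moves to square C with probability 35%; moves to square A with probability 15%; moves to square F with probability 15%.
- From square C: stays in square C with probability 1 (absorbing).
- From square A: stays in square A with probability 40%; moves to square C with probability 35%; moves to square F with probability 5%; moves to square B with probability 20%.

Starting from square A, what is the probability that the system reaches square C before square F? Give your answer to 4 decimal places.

Let h(s) be the probability of absorption at square C starting from transient state s. Then h(square C) = 1 and h(square F) = 0. By first-step analysis:
h(square B) = 0.15·0 + 0.35·h(square B) + 0.35·1 + 0.15·h(square A)
h(square A) = 0.05·0 + 0.2·h(square B) + 0.35·1 + 0.4·h(square A)
Solving: h(square B) = 0.7292, h(square A) = 0.8264.
Starting from square A, the probability is 0.8264.

0.8264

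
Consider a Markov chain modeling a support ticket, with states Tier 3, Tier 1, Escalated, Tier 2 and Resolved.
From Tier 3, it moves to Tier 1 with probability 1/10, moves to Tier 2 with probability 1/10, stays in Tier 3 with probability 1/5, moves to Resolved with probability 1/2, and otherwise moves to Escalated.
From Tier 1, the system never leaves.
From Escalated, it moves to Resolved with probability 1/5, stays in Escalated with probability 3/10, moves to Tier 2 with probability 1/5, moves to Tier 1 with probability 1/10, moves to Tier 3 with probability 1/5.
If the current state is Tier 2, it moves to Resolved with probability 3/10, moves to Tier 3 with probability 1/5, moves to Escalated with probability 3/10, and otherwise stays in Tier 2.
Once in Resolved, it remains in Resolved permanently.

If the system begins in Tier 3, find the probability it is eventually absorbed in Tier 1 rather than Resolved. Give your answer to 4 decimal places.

Let h(s) be the probability of absorption at Tier 1 starting from transient state s. Then h(Tier 1) = 1 and h(Resolved) = 0. By first-step analysis:
h(Tier 3) = 0.2·h(Tier 3) + 0.1·1 + 0.1·h(Escalated) + 0.1·h(Tier 2) + 0.5·0
h(Escalated) = 0.2·h(Tier 3) + 0.1·1 + 0.3·h(Escalated) + 0.2·h(Tier 2) + 0.2·0
h(Tier 2) = 0.2·h(Tier 3) + 0.3·h(Escalated) + 0.2·h(Tier 2) + 0.3·0
Solving: h(Tier 3) = 0.1694, h(Escalated) = 0.2278, h(Tier 2) = 0.1278.
Starting from Tier 3, the probability is 0.1694.

0.1694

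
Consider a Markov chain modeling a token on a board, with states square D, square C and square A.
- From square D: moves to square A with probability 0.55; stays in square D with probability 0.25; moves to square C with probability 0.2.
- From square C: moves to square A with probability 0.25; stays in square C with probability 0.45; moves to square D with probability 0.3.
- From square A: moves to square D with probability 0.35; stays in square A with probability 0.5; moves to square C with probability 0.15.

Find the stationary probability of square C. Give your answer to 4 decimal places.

0.2362

Let the stationary distribution be π with π = πP and π_1 + π_2 + π_3 = 1.
π_1 = 0.25·π_1 + 0.3·π_2 + 0.35·π_3
π_2 = 0.2·π_1 + 0.45·π_2 + 0.15·π_3
Solving with the normalization constraint gives π = (0.3074, 0.2362, 0.4563).
So the stationary probability of square C is 0.2362.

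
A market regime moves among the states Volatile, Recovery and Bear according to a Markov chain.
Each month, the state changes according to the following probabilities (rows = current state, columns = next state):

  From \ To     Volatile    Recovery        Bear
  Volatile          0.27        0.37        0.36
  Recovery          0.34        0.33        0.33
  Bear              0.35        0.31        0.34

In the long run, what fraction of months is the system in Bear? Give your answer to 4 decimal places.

0.3431

Let the stationary distribution be π with π = πP and π_1 + π_2 + π_3 = 1.
π_1 = 0.27·π_1 + 0.34·π_2 + 0.35·π_3
π_2 = 0.37·π_1 + 0.33·π_2 + 0.31·π_3
Solving with the normalization constraint gives π = (0.3210, 0.3360, 0.3431).
So the stationary probability of Bear is 0.3431.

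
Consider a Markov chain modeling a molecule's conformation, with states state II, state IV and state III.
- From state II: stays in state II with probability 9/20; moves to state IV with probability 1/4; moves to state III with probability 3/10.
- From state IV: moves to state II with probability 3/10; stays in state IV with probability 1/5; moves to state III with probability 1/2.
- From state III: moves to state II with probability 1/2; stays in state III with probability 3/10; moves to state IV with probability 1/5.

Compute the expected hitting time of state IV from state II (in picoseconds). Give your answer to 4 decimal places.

Let t(s) be the expected number of picoseconds to first reach state IV from state s, with t(state IV) = 0. Conditioning on the first picosecond:
t(state II) = 1 + 0.45·t(state II) + 0.3·t(state III)
t(state III) = 1 + 0.5·t(state II) + 0.3·t(state III)
Solving: t(state II) = 4.2553, t(state III) = 4.4681.
Expected picoseconds from state II to state IV: 4.2553.

4.2553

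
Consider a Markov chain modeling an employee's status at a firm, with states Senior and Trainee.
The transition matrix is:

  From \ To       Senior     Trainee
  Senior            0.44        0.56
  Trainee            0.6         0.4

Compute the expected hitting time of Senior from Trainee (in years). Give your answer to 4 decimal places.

Let t(s) be the expected number of years to first reach Senior from state s, with t(Senior) = 0. Conditioning on the first year:
t(Trainee) = 1 + 0.4·t(Trainee)
Solving: t(Trainee) = 1.6667.
Expected years from Trainee to Senior: 1.6667.

1.6667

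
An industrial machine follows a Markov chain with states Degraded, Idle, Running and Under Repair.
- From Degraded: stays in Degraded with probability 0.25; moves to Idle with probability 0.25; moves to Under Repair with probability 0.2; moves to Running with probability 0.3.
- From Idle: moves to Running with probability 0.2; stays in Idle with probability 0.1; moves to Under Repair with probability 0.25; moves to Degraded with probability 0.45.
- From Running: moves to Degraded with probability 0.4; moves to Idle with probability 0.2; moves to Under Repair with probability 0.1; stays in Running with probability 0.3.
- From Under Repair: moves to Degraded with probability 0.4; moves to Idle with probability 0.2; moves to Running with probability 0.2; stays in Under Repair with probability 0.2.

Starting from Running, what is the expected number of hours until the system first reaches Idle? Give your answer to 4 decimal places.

4.6000

Let t(s) be the expected number of hours to first reach Idle from state s, with t(Idle) = 0. Conditioning on the first hour:
t(Degraded) = 1 + 0.25·t(Degraded) + 0.3·t(Running) + 0.2·t(Under Repair)
t(Running) = 1 + 0.4·t(Degraded) + 0.3·t(Running) + 0.1·t(Under Repair)
t(Under Repair) = 1 + 0.4·t(Degraded) + 0.2·t(Running) + 0.2·t(Under Repair)
Solving: t(Degraded) = 4.4000, t(Running) = 4.6000, t(Under Repair) = 4.6000.
Expected hours from Running to Idle: 4.6000.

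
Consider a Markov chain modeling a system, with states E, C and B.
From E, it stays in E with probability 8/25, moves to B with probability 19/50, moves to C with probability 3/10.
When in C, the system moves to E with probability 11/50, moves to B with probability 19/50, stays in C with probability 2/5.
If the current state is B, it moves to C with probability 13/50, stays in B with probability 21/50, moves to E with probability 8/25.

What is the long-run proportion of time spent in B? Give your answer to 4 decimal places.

Let the stationary distribution be π with π = πP and π_1 + π_2 + π_3 = 1.
π_1 = 0.32·π_1 + 0.22·π_2 + 0.32·π_3
π_2 = 0.3·π_1 + 0.4·π_2 + 0.26·π_3
Solving with the normalization constraint gives π = (0.2884, 0.3157, 0.3958).
So the stationary probability of B is 0.3958.

0.3958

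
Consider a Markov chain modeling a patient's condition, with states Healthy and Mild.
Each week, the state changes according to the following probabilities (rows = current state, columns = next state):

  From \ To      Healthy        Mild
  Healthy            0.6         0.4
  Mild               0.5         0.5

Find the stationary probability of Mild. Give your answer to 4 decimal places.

Let the stationary distribution be π with π = πP and π_1 + π_2 = 1.
π_1 = 0.6·π_1 + 0.5·π_2
Solving with the normalization constraint gives π = (0.5556, 0.4444).
So the stationary probability of Mild is 0.4444.

0.4444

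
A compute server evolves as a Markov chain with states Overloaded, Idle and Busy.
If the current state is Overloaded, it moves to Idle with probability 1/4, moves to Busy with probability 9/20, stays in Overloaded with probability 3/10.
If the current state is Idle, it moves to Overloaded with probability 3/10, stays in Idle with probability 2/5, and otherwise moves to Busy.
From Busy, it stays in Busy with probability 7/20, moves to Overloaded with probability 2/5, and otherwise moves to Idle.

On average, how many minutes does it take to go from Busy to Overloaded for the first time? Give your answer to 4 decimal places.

2.6984

Let t(s) be the expected number of minutes to first reach Overloaded from state s, with t(Overloaded) = 0. Conditioning on the first minute:
t(Idle) = 1 + 0.4·t(Idle) + 0.3·t(Busy)
t(Busy) = 1 + 0.25·t(Idle) + 0.35·t(Busy)
Solving: t(Idle) = 3.0159, t(Busy) = 2.6984.
Expected minutes from Busy to Overloaded: 2.6984.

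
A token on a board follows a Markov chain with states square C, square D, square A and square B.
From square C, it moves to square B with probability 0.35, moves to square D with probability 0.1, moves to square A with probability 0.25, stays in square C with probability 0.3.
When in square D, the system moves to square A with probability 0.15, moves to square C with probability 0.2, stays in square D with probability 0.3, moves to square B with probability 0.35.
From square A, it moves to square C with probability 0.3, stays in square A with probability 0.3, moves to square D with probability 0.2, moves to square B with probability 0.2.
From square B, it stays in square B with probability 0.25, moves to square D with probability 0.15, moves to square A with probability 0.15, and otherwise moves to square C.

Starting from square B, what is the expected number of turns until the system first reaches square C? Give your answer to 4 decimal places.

2.6538

Let t(s) be the expected number of turns to first reach square C from state s, with t(square C) = 0. Conditioning on the first turn:
t(square D) = 1 + 0.3·t(square D) + 0.15·t(square A) + 0.35·t(square B)
t(square A) = 1 + 0.2·t(square D) + 0.3·t(square A) + 0.2·t(square B)
t(square B) = 1 + 0.15·t(square D) + 0.15·t(square A) + 0.25·t(square B)
Solving: t(square D) = 3.4343, t(square A) = 3.1680, t(square B) = 2.6538.
Expected turns from square B to square C: 2.6538.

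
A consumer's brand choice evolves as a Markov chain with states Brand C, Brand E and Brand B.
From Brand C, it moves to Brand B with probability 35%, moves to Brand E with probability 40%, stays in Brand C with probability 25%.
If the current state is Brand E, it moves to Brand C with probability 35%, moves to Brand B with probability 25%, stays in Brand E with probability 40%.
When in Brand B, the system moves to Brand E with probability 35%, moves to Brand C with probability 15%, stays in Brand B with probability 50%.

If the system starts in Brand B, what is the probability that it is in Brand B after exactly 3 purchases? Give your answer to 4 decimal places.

Propagate the distribution vector 3 purchases from Brand B.
After 0 purchases: (0.0000, 0.0000, 1.0000)
After 1 purchase: (0.1500, 0.3500, 0.5000)
After 2 purchases: (0.2350, 0.3750, 0.3900)
After 3 purchases: (0.2485, 0.3805, 0.3710)
P(in Brand B after 3 purchases) = 0.3710

0.3710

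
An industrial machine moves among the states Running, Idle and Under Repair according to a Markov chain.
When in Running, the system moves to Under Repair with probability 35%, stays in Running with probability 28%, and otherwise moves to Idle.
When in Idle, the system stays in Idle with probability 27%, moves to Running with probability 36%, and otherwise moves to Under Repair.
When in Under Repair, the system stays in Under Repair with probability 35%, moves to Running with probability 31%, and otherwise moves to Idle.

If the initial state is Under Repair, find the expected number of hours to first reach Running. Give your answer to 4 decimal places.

Let t(s) be the expected number of hours to first reach Running from state s, with t(Running) = 0. Conditioning on the first hour:
t(Idle) = 1 + 0.27·t(Idle) + 0.37·t(Under Repair)
t(Under Repair) = 1 + 0.34·t(Idle) + 0.35·t(Under Repair)
Solving: t(Idle) = 2.9252, t(Under Repair) = 3.0685.
Expected hours from Under Repair to Running: 3.0685.

3.0685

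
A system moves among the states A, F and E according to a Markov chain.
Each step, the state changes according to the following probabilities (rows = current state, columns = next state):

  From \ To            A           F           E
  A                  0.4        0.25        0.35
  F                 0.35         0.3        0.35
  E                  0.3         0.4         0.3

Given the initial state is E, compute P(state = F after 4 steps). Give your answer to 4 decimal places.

Propagate the distribution vector 4 steps from E.
After 0 steps: (0.0000, 0.0000, 1.0000)
After 1 step: (0.3000, 0.4000, 0.3000)
After 2 steps: (0.3500, 0.3150, 0.3350)
After 3 steps: (0.3508, 0.3160, 0.3333)
After 4 steps: (0.3509, 0.3158, 0.3333)
P(in F after 4 steps) = 0.3158

0.3158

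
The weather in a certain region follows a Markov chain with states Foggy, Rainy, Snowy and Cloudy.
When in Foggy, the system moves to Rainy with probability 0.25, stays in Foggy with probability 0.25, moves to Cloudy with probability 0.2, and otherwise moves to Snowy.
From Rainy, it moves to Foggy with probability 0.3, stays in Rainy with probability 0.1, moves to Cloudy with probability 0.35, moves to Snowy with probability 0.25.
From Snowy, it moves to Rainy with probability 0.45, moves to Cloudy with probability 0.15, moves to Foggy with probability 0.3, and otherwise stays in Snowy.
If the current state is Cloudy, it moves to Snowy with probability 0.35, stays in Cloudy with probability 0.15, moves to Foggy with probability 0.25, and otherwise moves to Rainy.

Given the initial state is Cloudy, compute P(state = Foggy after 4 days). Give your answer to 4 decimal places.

Propagate the distribution vector 4 days from Cloudy.
After 0 days: (0.0000, 0.0000, 0.0000, 1.0000)
After 1 day: (0.2500, 0.2500, 0.3500, 0.1500)
After 2 days: (0.2800, 0.2825, 0.2250, 0.2125)
After 3 days: (0.2754, 0.2526, 0.2515, 0.2205)
After 4 days: (0.2752, 0.2624, 0.2481, 0.2143)
P(in Foggy after 4 days) = 0.2752

0.2752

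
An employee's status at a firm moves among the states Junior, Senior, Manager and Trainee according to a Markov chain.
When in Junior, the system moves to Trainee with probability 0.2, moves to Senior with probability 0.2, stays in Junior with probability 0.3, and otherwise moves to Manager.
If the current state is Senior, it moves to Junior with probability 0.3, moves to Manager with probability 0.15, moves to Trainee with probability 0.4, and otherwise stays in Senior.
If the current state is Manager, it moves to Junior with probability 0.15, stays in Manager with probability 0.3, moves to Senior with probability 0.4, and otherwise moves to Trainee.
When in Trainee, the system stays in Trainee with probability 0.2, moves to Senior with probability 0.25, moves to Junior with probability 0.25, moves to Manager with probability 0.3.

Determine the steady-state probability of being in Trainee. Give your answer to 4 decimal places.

Let the stationary distribution be π with π = πP and π_1 + π_2 + π_3 + π_4 = 1.
π_1 = 0.3·π_1 + 0.3·π_2 + 0.15·π_3 + 0.25·π_4
π_2 = 0.2·π_1 + 0.15·π_2 + 0.4·π_3 + 0.25·π_4
π_3 = 0.3·π_1 + 0.15·π_2 + 0.3·π_3 + 0.3·π_4
Solving with the normalization constraint gives π = (0.2488, 0.2517, 0.2622, 0.2372).
So the stationary probability of Trainee is 0.2372.

0.2372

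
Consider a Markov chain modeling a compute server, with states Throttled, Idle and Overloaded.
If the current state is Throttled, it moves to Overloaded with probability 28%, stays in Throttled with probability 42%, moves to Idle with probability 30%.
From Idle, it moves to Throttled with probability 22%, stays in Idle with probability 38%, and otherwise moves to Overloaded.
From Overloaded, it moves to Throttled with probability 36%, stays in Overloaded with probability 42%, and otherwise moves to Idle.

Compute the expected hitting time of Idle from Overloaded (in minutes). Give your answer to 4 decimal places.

3.9898

Let t(s) be the expected number of minutes to first reach Idle from state s, with t(Idle) = 0. Conditioning on the first minute:
t(Throttled) = 1 + 0.42·t(Throttled) + 0.28·t(Overloaded)
t(Overloaded) = 1 + 0.36·t(Throttled) + 0.42·t(Overloaded)
Solving: t(Throttled) = 3.6503, t(Overloaded) = 3.9898.
Expected minutes from Overloaded to Idle: 3.9898.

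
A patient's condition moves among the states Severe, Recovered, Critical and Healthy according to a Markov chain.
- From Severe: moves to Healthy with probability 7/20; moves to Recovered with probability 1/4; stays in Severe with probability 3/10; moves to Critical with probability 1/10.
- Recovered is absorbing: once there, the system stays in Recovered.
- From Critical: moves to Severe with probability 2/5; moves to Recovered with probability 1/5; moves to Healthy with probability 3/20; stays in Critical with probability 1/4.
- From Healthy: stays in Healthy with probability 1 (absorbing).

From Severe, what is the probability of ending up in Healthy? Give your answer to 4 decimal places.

Let h(s) be the probability of absorption at Healthy starting from transient state s. Then h(Healthy) = 1 and h(Recovered) = 0. By first-step analysis:
h(Severe) = 0.3·h(Severe) + 0.25·0 + 0.1·h(Critical) + 0.35·1
h(Critical) = 0.4·h(Severe) + 0.2·0 + 0.25·h(Critical) + 0.15·1
Solving: h(Severe) = 0.5722, h(Critical) = 0.5052.
Starting from Severe, the probability is 0.5722.

0.5722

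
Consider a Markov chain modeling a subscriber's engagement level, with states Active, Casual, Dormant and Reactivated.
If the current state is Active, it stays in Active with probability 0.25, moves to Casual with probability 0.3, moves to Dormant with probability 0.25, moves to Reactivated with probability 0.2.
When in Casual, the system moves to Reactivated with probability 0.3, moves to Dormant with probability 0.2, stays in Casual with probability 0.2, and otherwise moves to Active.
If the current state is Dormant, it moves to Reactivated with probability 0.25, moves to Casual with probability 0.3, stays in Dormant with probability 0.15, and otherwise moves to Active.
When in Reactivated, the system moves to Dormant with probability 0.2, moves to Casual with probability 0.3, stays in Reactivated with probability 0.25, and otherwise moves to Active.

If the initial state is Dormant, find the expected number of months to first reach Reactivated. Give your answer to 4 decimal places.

4.0104

Let t(s) be the expected number of months to first reach Reactivated from state s, with t(Reactivated) = 0. Conditioning on the first month:
t(Active) = 1 + 0.25·t(Active) + 0.3·t(Casual) + 0.25·t(Dormant)
t(Casual) = 1 + 0.3·t(Active) + 0.2·t(Casual) + 0.2·t(Dormant)
t(Dormant) = 1 + 0.3·t(Active) + 0.3·t(Casual) + 0.15·t(Dormant)
Solving: t(Active) = 4.2014, t(Casual) = 3.8281, t(Dormant) = 4.0104.
Expected months from Dormant to Reactivated: 4.0104.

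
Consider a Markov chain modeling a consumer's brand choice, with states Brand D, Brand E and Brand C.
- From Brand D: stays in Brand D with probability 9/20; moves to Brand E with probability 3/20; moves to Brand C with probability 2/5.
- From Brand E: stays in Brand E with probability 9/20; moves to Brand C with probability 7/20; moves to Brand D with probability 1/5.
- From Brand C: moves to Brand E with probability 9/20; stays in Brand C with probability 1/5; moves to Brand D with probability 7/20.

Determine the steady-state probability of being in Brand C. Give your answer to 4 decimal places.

Let the stationary distribution be π with π = πP and π_1 + π_2 + π_3 = 1.
π_1 = 0.45·π_1 + 0.2·π_2 + 0.35·π_3
π_2 = 0.15·π_1 + 0.45·π_2 + 0.45·π_3
Solving with the normalization constraint gives π = (0.3304, 0.3509, 0.3187).
So the stationary probability of Brand C is 0.3187.

0.3187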